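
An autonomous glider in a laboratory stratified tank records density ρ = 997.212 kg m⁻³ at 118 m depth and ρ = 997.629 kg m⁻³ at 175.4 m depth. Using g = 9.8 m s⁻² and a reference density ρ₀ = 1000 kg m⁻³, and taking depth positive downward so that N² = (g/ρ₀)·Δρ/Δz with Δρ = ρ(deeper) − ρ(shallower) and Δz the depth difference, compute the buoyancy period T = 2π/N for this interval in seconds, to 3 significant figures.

745 s

Δρ = 997.629 − 997.212 = 0.417 kg m⁻³ over Δz = 175.4 − 118 = 57.4 m.
N² = (9.8/1000) × (0.417/57.4) = 7.1195 × 10⁻⁵ s⁻².
N = √(7.1195 × 10⁻⁵) = 8.4377 × 10⁻³ rad s⁻¹, so T = 2π/N = 744.66 s ≈ 745 s.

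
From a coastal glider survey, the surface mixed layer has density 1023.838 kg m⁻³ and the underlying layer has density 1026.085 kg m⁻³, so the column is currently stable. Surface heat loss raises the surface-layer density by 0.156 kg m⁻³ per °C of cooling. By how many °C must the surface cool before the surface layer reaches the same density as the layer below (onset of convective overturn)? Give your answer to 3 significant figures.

14.4 °C

Density deficit of the surface layer: 1026.085 − 1023.838 = 2.247 kg m⁻³.
Required change = 2.247 / 0.156 = 14.4 °C.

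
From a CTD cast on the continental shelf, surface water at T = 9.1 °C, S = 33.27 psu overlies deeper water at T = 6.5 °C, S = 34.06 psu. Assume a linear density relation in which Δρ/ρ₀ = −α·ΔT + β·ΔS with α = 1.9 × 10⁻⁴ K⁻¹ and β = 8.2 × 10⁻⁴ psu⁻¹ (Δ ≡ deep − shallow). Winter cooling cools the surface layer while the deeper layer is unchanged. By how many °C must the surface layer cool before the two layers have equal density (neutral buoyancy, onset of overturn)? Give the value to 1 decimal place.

Neutral buoyancy requires Δρ = 0, i.e. −α(T_deep − T_surf′) + β(S_deep − S_surf) = 0.
T_surf′ = T_deep − (β/α)·ΔS = 6.5 − (8.2 × 10⁻⁴/1.9 × 10⁻⁴)·(+0.79) = 3.091 °C.
Cooling required: 9.1 − (3.091) = 6.009 °C.

6.0 °C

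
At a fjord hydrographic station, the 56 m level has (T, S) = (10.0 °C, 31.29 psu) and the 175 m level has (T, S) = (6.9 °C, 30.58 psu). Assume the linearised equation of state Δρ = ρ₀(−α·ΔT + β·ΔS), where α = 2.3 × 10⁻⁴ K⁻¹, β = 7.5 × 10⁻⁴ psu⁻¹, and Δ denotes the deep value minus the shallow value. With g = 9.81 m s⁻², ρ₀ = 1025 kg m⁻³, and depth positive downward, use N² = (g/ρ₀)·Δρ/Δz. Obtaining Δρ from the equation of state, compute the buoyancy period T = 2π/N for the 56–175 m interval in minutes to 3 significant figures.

ΔT = -3.1 K, ΔS = -0.71 psu (deep − shallow).
Δρ/ρ₀ = −αΔT + βΔS = 7.13 × 10⁻⁴ − 5.325 × 10⁻⁴ = 1.805 × 10⁻⁴, so Δρ ≈ 0.1850 kg m⁻³.
N² = (g/ρ₀)·Δρ/Δz = g·(Δρ/ρ₀)/Δz = 9.81 × 1.805 × 10⁻⁴ / 119 = 1.4880 × 10⁻⁵ s⁻².
N = √(1.4880 × 10⁻⁵) = 3.8575 × 10⁻³ rad s⁻¹ → T = 2π/N = 1.6288 × 10³ s = 27.147 min ≈ 27.1 min.

27.1 min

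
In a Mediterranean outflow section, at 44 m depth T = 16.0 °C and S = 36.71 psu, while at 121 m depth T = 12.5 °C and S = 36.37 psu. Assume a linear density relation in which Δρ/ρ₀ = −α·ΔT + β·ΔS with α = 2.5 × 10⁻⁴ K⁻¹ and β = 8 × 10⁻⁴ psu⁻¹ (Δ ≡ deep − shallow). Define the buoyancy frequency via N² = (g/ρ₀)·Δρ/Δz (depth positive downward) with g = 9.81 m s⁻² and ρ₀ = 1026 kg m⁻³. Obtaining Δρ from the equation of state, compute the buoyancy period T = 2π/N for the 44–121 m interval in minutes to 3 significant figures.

ΔT = -3.5 K, ΔS = -0.34 psu (deep − shallow).
Δρ/ρ₀ = −αΔT + βΔS = 8.75 × 10⁻⁴ − 2.72 × 10⁻⁴ = 6.03 × 10⁻⁴, so Δρ ≈ 0.6187 kg m⁻³.
N² = (g/ρ₀)·Δρ/Δz = g·(Δρ/ρ₀)/Δz = 9.81 × 6.03 × 10⁻⁴ / 77 = 7.6824 × 10⁻⁵ s⁻².
N = √(7.6824 × 10⁻⁵) = 8.7649 × 10⁻³ rad s⁻¹ → T = 2π/N = 716.86 s = 11.948 min ≈ 11.9 min.

11.9 min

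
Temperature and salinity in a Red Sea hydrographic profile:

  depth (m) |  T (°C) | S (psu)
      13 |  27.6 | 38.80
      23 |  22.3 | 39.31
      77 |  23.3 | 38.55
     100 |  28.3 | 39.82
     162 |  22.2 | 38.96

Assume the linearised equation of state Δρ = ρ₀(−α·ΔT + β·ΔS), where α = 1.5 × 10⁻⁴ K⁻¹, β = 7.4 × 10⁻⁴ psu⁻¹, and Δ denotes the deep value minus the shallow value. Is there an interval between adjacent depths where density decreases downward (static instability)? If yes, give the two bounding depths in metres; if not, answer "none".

Evaluate Δρ/ρ₀ = −αΔT + βΔS across each adjacent pair:
  13–23 m: −αΔT+βΔS = −(1.5 × 10⁻⁴)(-5.3)+(7.4 × 10⁻⁴)(+0.51) = 1.2 × 10⁻³ → stable
  23–77 m: −αΔT+βΔS = −(1.5 × 10⁻⁴)(+1.0)+(7.4 × 10⁻⁴)(-0.76) = -7.1 × 10⁻⁴ → UNSTABLE
  77–100 m: −αΔT+βΔS = −(1.5 × 10⁻⁴)(+5.0)+(7.4 × 10⁻⁴)(+1.27) = 1.9 × 10⁻⁴ → stable
  100–162 m: −αΔT+βΔS = −(1.5 × 10⁻⁴)(-6.1)+(7.4 × 10⁻⁴)(-0.86) = 2.8 × 10⁻⁴ → stable
The 23–77 m interval has Δρ < 0: lighter water underlies denser water.

23–77 m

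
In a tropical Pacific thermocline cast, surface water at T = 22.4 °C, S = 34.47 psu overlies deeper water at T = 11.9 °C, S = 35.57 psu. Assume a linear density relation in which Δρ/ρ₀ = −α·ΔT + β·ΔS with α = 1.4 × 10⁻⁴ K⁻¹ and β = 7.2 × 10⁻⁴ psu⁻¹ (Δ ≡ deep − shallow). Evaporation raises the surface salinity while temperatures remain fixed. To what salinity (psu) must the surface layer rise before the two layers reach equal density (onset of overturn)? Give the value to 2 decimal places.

37.61 psu

Neutral buoyancy requires −α(T_deep − T_surf) + β(S_deep − S_surf′) = 0.
S_surf′ = S_deep − (α/β)·ΔT = 35.57 − (1.4 × 10⁻⁴/7.2 × 10⁻⁴)·(-10.5) = 37.6117 psu.
Increase required: 37.6117 − 34.47 = 3.1417 psu.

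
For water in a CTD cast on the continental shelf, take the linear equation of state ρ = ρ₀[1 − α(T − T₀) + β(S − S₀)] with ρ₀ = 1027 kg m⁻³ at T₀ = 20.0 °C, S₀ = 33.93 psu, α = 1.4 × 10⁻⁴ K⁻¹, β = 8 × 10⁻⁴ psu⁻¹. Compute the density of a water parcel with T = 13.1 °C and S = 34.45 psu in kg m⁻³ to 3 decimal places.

1028.419 kg m⁻³

T − T₀ = -6.9 K, S − S₀ = +0.52 psu.
Bracket = 1 − α·(-6.9) + β·(+0.52) = 1 + (1.382 × 10⁻³) = 1.0013820.
ρ = 1027 × 1.0013820 = 1028.419 kg m⁻³.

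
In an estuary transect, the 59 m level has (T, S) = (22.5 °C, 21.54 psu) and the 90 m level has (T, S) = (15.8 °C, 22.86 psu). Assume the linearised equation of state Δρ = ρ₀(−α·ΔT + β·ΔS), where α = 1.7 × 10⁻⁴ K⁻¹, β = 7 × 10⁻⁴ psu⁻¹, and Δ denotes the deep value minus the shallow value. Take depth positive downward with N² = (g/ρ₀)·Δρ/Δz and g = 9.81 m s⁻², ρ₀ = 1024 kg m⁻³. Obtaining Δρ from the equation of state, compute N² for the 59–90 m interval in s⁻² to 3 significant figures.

6.53 × 10⁻⁴ s⁻²

ΔT = -6.7 K, ΔS = +1.32 psu (deep − shallow).
Δρ/ρ₀ = −αΔT + βΔS = 1.139 × 10⁻³ + 9.24 × 10⁻⁴ = 2.063 × 10⁻³, so Δρ ≈ 2.113 kg m⁻³.
N² = (g/ρ₀)·Δρ/Δz = g·(Δρ/ρ₀)/Δz = 9.81 × 2.063 × 10⁻³ / 31 = 6.5284 × 10⁻⁴ s⁻² ≈ 6.53 × 10⁻⁴ s⁻².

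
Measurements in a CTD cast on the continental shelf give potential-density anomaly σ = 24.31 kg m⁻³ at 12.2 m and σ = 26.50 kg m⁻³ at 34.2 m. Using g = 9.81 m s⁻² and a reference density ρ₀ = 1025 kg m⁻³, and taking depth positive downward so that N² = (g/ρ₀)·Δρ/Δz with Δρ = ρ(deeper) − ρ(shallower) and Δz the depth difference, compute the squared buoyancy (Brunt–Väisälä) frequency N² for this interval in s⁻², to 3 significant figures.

9.53 × 10⁻⁴ s⁻²

Δρ = 1026.50 − 1024.31 = 2.19 kg m⁻³ over Δz = 34.2 − 12.2 = 22 m.
N² = (9.81/1025) × (2.19/22) = 9.5272 × 10⁻⁴ s⁻² ≈ 9.53 × 10⁻⁴ s⁻².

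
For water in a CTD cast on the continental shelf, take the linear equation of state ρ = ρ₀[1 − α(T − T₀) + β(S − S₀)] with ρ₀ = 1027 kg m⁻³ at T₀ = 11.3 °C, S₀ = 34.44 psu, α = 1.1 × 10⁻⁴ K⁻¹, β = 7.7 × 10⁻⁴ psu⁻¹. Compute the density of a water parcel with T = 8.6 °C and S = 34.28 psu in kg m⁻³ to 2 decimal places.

T − T₀ = -2.7 K, S − S₀ = -0.16 psu.
Bracket = 1 − α·(-2.7) + β·(-0.16) = 1 + (1.738 × 10⁻⁴) = 1.0001738.
ρ = 1027 × 1.0001738 = 1027.18 kg m⁻³.

1027.18 kg m⁻³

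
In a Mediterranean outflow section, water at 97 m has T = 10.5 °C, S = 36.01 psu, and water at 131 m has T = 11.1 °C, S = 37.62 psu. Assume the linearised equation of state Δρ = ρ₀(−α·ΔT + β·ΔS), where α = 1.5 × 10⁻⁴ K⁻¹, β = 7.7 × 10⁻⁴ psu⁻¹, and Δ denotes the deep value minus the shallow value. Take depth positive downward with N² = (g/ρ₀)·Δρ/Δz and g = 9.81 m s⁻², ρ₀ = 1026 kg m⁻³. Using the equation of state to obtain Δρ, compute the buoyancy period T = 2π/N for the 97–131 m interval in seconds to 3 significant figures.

345 s

ΔT = +0.6 K, ΔS = +1.61 psu (deep − shallow).
Δρ/ρ₀ = −αΔT + βΔS = -9.00 × 10⁻⁵ + 1.2397 × 10⁻³ = 1.1497 × 10⁻³, so Δρ ≈ 1.180 kg m⁻³.
N² = (g/ρ₀)·Δρ/Δz = g·(Δρ/ρ₀)/Δz = 9.81 × 1.1497 × 10⁻³ / 34 = 3.3172 × 10⁻⁴ s⁻².
N = √(3.3172 × 10⁻⁴) = 0.018213 rad s⁻¹ → T = 2π/N = 344.98 s ≈ 345 s.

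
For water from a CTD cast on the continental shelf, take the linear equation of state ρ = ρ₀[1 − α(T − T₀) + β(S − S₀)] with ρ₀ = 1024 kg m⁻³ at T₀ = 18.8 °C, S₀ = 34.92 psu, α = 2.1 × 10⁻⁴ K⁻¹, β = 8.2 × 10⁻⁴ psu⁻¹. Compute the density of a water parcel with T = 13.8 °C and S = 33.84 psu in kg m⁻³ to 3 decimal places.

1024.168 kg m⁻³

T − T₀ = -5.0 K, S − S₀ = -1.08 psu.
Bracket = 1 − α·(-5.0) + β·(-1.08) = 1 + (1.644 × 10⁻⁴) = 1.0001644.
ρ = 1024 × 1.0001644 = 1024.168 kg m⁻³.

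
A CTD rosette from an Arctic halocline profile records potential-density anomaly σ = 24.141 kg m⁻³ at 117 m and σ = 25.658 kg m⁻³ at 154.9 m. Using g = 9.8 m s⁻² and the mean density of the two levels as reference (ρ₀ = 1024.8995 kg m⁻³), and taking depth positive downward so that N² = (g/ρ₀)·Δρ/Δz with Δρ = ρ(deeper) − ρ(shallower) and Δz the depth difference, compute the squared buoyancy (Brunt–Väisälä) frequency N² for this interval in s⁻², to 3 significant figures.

3.83 × 10⁻⁴ s⁻²

Δρ = 1025.658 − 1024.141 = 1.517 kg m⁻³ over Δz = 154.9 − 117 = 37.9 m.
N² = (9.8/1024.8995) × (1.517/37.9) = 3.8273 × 10⁻⁴ s⁻² ≈ 3.83 × 10⁻⁴ s⁻².
N² > 0, so the interval is statically stable.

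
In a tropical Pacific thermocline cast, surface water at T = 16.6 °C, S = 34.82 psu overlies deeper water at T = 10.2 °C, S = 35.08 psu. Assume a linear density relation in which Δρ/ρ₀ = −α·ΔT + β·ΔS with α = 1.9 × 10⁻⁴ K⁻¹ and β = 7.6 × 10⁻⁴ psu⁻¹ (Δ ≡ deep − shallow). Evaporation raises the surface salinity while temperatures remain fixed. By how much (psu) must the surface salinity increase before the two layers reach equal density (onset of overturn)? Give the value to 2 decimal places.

1.86 psu

Neutral buoyancy requires −α(T_deep − T_surf) + β(S_deep − S_surf′) = 0.
S_surf′ = S_deep − (α/β)·ΔT = 35.08 − (1.9 × 10⁻⁴/7.6 × 10⁻⁴)·(-6.4) = 36.6800 psu.
Increase required: 36.6800 − 34.82 = 1.8600 psu.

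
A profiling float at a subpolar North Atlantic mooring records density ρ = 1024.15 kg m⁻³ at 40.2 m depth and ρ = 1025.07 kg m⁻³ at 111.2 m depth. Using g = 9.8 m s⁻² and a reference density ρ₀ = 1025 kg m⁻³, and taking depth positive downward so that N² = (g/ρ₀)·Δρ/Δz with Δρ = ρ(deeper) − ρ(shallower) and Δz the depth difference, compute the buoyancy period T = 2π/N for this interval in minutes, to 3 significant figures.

Δρ = 1025.07 − 1024.15 = 0.92 kg m⁻³ over Δz = 111.2 − 40.2 = 71 m.
N² = (9.8/1025) × (0.92/71) = 1.2389 × 10⁻⁴ s⁻².
N = √(1.2389 × 10⁻⁴) = 0.011131 rad s⁻¹, so T = 2π/N = 564.48 s = 9.4080 min ≈ 9.41 min.

9.41 min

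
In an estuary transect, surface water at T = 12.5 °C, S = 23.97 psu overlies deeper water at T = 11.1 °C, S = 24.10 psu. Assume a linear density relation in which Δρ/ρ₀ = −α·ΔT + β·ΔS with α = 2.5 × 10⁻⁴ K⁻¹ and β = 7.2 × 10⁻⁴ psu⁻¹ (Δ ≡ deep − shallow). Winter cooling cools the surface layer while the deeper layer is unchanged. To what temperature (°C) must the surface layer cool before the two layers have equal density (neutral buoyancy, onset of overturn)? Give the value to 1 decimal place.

10.7 °C

Neutral buoyancy requires Δρ = 0, i.e. −α(T_deep − T_surf′) + β(S_deep − S_surf) = 0.
T_surf′ = T_deep − (β/α)·ΔS = 11.1 − (7.2 × 10⁻⁴/2.5 × 10⁻⁴)·(+0.13) = 10.726 °C.
Cooling required: 12.5 − (10.726) = 1.774 °C.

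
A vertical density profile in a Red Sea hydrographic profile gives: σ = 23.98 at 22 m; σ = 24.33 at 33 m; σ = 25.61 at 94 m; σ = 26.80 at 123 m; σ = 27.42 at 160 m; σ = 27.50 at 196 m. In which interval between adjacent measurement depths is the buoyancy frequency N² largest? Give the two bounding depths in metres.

94–123 m

Compute the density gradient over each adjacent pair:
  22–33 m: Δρ/Δz = 0.35/11 = 0.032 kg m⁻⁴
  33–94 m: Δρ/Δz = 1.28/61 = 0.021 kg m⁻⁴
  94–123 m: Δρ/Δz = 1.19/29 = 0.041 kg m⁻⁴
  123–160 m: Δρ/Δz = 0.62/37 = 0.017 kg m⁻⁴
  160–196 m: Δρ/Δz = 0.08/36 = 2.2 × 10⁻³ kg m⁻⁴
The largest gradient is in the 94–123 m interval — the pycnocline.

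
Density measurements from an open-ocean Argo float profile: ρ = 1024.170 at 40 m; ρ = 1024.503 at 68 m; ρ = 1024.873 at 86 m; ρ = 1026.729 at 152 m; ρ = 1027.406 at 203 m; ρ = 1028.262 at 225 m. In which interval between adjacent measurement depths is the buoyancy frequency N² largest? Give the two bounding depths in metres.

Compute the density gradient over each adjacent pair:
  40–68 m: Δρ/Δz = 0.333/28 = 0.012 kg m⁻⁴
  68–86 m: Δρ/Δz = 0.370/18 = 0.021 kg m⁻⁴
  86–152 m: Δρ/Δz = 1.856/66 = 0.028 kg m⁻⁴
  152–203 m: Δρ/Δz = 0.677/51 = 0.013 kg m⁻⁴
  203–225 m: Δρ/Δz = 0.856/22 = 0.039 kg m⁻⁴
The largest gradient is in the 203–225 m interval — the pycnocline.

203–225 m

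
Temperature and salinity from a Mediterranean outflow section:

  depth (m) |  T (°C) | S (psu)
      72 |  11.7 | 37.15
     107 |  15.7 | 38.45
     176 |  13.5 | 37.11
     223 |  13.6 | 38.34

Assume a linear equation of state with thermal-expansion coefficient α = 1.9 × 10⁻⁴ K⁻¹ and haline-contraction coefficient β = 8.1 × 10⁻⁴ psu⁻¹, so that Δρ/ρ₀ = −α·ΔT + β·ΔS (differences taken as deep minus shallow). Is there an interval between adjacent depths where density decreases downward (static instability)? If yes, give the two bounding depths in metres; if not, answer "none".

107–176 m

Evaluate Δρ/ρ₀ = −αΔT + βΔS across each adjacent pair:
  72–107 m: −αΔT+βΔS = −(1.9 × 10⁻⁴)(+4.0)+(8.1 × 10⁻⁴)(+1.30) = 2.9 × 10⁻⁴ → stable
  107–176 m: −αΔT+βΔS = −(1.9 × 10⁻⁴)(-2.2)+(8.1 × 10⁻⁴)(-1.34) = -6.7 × 10⁻⁴ → UNSTABLE
  176–223 m: −αΔT+βΔS = −(1.9 × 10⁻⁴)(+0.1)+(8.1 × 10⁻⁴)(+1.23) = 9.8 × 10⁻⁴ → stable
The 107–176 m interval has Δρ < 0: lighter water underlies denser water.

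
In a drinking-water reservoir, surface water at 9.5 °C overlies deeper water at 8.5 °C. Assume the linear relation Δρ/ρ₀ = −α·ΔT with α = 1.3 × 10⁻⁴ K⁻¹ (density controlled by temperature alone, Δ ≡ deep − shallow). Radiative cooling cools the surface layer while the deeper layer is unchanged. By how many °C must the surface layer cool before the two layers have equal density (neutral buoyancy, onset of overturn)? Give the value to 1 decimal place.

1.0 °C

With temperature the only control, equal density requires T_surf′ = T_deep.
T_surf′ = 8.5 °C.
Cooling required: 9.5 − 8.5 = 1.0 °C.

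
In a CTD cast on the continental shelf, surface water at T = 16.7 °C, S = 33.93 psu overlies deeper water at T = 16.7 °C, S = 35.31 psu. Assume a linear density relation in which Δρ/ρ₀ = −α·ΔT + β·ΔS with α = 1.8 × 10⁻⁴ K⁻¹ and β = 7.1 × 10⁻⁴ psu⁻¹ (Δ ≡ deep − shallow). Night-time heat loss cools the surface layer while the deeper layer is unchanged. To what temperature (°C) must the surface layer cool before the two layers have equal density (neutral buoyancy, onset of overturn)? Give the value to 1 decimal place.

11.3 °C

Neutral buoyancy requires Δρ = 0, i.e. −α(T_deep − T_surf′) + β(S_deep − S_surf) = 0.
T_surf′ = T_deep − (β/α)·ΔS = 16.7 − (7.1 × 10⁻⁴/1.8 × 10⁻⁴)·(+1.38) = 11.257 °C.
Cooling required: 16.7 − (11.257) = 5.443 °C.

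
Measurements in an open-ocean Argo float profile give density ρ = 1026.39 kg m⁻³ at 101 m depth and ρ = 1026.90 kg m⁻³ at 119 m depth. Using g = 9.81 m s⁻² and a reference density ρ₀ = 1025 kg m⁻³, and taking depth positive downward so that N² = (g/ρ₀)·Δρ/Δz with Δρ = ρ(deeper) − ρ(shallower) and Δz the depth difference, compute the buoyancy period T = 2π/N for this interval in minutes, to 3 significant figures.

Δρ = 1026.90 − 1026.39 = 0.51 kg m⁻³ over Δz = 119 − 101 = 18 m.
N² = (9.81/1025) × (0.51/18) = 2.7117 × 10⁻⁴ s⁻².
N = √(2.7117 × 10⁻⁴) = 0.016467 rad s⁻¹, so T = 2π/N = 381.56 s = 6.3593 min ≈ 6.36 min.

6.36 min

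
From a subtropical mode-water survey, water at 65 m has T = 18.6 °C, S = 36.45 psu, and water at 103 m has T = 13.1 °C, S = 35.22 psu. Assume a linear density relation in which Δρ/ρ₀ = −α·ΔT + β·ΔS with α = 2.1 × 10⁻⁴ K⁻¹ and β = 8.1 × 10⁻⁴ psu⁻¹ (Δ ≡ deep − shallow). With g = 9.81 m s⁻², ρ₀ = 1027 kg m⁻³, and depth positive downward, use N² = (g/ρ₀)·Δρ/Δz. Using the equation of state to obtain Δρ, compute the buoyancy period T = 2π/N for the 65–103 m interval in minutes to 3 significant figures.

16.4 min

ΔT = -5.5 K, ΔS = -1.23 psu (deep − shallow).
Δρ/ρ₀ = −αΔT + βΔS = 1.155 × 10⁻³ − 9.963 × 10⁻⁴ = 1.587 × 10⁻⁴, so Δρ ≈ 0.1630 kg m⁻³.
N² = (g/ρ₀)·Δρ/Δz = g·(Δρ/ρ₀)/Δz = 9.81 × 1.587 × 10⁻⁴ / 38 = 4.0970 × 10⁻⁵ s⁻².
N = √(4.0970 × 10⁻⁵) = 6.4008 × 10⁻³ rad s⁻¹ → T = 2π/N = 981.63 s = 16.360 min ≈ 16.4 min.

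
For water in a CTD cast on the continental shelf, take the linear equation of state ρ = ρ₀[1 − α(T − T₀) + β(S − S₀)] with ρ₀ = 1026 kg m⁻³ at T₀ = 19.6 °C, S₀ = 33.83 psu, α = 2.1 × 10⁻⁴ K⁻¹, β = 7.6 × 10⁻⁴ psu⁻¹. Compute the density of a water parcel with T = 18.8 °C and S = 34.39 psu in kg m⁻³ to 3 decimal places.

1026.609 kg m⁻³

T − T₀ = -0.8 K, S − S₀ = +0.56 psu.
Bracket = 1 − α·(-0.8) + β·(+0.56) = 1 + (5.936 × 10⁻⁴) = 1.0005936.
ρ = 1026 × 1.0005936 = 1026.609 kg m⁻³.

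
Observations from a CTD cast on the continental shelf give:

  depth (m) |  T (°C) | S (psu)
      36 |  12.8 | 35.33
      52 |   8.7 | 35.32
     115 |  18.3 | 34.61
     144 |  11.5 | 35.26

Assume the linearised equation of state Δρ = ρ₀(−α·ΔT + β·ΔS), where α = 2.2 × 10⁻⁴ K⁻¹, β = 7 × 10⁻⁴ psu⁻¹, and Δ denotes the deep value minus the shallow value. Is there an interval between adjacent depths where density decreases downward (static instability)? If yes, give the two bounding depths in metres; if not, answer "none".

Evaluate Δρ/ρ₀ = −αΔT + βΔS across each adjacent pair:
  36–52 m: −αΔT+βΔS = −(2.2 × 10⁻⁴)(-4.1)+(7 × 10⁻⁴)(-0.01) = 8.9 × 10⁻⁴ → stable
  52–115 m: −αΔT+βΔS = −(2.2 × 10⁻⁴)(+9.6)+(7 × 10⁻⁴)(-0.71) = -2.6 × 10⁻³ → UNSTABLE
  115–144 m: −αΔT+βΔS = −(2.2 × 10⁻⁴)(-6.8)+(7 × 10⁻⁴)(+0.65) = 2.0 × 10⁻³ → stable
The 52–115 m interval has Δρ < 0: lighter water underlies denser water.

52–115 m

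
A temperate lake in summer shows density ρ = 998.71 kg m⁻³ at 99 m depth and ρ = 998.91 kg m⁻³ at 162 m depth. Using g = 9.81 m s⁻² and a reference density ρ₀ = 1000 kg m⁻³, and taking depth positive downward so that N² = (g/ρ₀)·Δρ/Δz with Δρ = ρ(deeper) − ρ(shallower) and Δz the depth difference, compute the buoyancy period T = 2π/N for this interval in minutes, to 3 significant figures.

18.8 min

Δρ = 998.91 − 998.71 = 0.20 kg m⁻³ over Δz = 162 − 99 = 63 m.
N² = (9.81/1000) × (0.20/63) = 3.1143 × 10⁻⁵ s⁻².
N = √(3.1143 × 10⁻⁵) = 5.5806 × 10⁻³ rad s⁻¹, so T = 2π/N = 1.1259 × 10³ s = 18.765 min ≈ 18.8 min.
A positive N² confirms static stability across the interval.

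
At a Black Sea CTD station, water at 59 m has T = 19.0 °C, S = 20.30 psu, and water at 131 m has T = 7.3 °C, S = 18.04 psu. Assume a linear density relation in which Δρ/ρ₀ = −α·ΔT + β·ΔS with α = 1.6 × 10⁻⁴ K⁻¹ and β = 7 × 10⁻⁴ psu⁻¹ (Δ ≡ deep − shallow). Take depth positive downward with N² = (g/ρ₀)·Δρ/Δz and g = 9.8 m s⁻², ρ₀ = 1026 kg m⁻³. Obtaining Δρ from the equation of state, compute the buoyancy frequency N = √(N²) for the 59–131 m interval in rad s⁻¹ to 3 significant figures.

ΔT = -11.7 K, ΔS = -2.26 psu (deep − shallow).
Δρ/ρ₀ = −αΔT + βΔS = 1.872 × 10⁻³ − 1.582 × 10⁻³ = 2.90 × 10⁻⁴, so Δρ ≈ 0.2975 kg m⁻³.
N² = (g/ρ₀)·Δρ/Δz = g·(Δρ/ρ₀)/Δz = 9.8 × 2.90 × 10⁻⁴ / 72 = 3.9472 × 10⁻⁵ s⁻².
N = √(3.9472 × 10⁻⁵) = 6.2827 × 10⁻³ rad s⁻¹ ≈ 6.28 × 10⁻³ rad s⁻¹.

6.28 × 10⁻³ rad s⁻¹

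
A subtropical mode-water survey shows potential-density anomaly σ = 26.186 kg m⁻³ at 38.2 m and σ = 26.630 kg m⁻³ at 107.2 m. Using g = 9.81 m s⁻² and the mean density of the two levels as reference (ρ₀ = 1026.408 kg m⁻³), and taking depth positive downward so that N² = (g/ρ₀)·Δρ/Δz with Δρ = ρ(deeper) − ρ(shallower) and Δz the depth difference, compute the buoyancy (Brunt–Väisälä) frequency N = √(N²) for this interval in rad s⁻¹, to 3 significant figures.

Δρ = 1026.630 − 1026.186 = 0.444 kg m⁻³ over Δz = 107.2 − 38.2 = 69 m.
N² = (9.81/1026.408) × (0.444/69) = 6.1501 × 10⁻⁵ s⁻².
N = √(6.1501 × 10⁻⁵) = 7.8423 × 10⁻³ rad s⁻¹ ≈ 7.84 × 10⁻³ rad s⁻¹.

7.84 × 10⁻³ rad s⁻¹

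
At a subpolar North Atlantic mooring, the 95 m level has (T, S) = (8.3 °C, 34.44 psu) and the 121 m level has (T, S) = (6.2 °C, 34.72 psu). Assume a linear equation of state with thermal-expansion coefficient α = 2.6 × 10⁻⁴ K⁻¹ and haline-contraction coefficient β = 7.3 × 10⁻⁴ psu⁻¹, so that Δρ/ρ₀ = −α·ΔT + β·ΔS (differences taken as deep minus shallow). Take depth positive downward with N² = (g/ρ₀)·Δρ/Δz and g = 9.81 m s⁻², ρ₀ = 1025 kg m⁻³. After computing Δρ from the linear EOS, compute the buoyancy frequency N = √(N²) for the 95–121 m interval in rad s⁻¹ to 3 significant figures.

0.0168 rad s⁻¹

ΔT = -2.1 K, ΔS = +0.28 psu (deep − shallow).
Δρ/ρ₀ = −αΔT + βΔS = 5.46 × 10⁻⁴ + 2.044 × 10⁻⁴ = 7.504 × 10⁻⁴, so Δρ ≈ 0.7692 kg m⁻³.
N² = (g/ρ₀)·Δρ/Δz = g·(Δρ/ρ₀)/Δz = 9.81 × 7.504 × 10⁻⁴ / 26 = 2.8313 × 10⁻⁴ s⁻².
N = √(2.8313 × 10⁻⁴) = 0.016826 rad s⁻¹ ≈ 0.0168 rad s⁻¹.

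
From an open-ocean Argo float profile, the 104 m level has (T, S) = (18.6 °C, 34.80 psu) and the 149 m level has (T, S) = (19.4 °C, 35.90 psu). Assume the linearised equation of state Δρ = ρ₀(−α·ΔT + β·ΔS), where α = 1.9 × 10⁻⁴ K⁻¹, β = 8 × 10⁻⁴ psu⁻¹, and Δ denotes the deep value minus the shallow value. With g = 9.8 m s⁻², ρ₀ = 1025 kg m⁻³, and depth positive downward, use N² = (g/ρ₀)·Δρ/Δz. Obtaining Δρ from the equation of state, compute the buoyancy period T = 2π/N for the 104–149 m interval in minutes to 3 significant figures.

8.32 min

ΔT = +0.8 K, ΔS = +1.10 psu (deep − shallow).
Δρ/ρ₀ = −αΔT + βΔS = -1.52 × 10⁻⁴ + 8.80 × 10⁻⁴ = 7.28 × 10⁻⁴, so Δρ ≈ 0.7462 kg m⁻³.
N² = (g/ρ₀)·Δρ/Δz = g·(Δρ/ρ₀)/Δz = 9.8 × 7.28 × 10⁻⁴ / 45 = 1.5854 × 10⁻⁴ s⁻².
N = √(1.5854 × 10⁻⁴) = 0.012591 rad s⁻¹ → T = 2π/N = 499.02 s = 8.3170 min ≈ 8.32 min.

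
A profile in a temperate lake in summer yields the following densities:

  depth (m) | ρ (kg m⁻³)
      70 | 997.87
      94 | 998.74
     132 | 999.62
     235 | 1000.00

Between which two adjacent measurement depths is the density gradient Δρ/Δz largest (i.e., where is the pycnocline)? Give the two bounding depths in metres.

70–94 m

Compute the density gradient over each adjacent pair:
  70–94 m: Δρ/Δz = 0.87/24 = 0.036 kg m⁻⁴
  94–132 m: Δρ/Δz = 0.88/38 = 0.023 kg m⁻⁴
  132–235 m: Δρ/Δz = 0.38/103 = 3.7 × 10⁻³ kg m⁻⁴
The largest gradient is in the 70–94 m interval — the pycnocline.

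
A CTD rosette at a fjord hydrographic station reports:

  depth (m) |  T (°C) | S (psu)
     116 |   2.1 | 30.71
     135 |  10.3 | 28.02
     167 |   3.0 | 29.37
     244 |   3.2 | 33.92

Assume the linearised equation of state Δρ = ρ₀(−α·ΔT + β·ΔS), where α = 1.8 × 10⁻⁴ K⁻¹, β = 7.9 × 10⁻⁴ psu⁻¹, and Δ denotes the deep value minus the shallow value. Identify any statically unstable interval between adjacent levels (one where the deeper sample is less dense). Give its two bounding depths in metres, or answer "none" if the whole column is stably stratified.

Evaluate Δρ/ρ₀ = −αΔT + βΔS across each adjacent pair:
  116–135 m: −αΔT+βΔS = −(1.8 × 10⁻⁴)(+8.2)+(7.9 × 10⁻⁴)(-2.69) = -3.6 × 10⁻³ → UNSTABLE
  135–167 m: −αΔT+βΔS = −(1.8 × 10⁻⁴)(-7.3)+(7.9 × 10⁻⁴)(+1.35) = 2.4 × 10⁻³ → stable
  167–244 m: −αΔT+βΔS = −(1.8 × 10⁻⁴)(+0.2)+(7.9 × 10⁻⁴)(+4.55) = 3.6 × 10⁻³ → stable
The 116–135 m interval has Δρ < 0: lighter water underlies denser water.

116–135 m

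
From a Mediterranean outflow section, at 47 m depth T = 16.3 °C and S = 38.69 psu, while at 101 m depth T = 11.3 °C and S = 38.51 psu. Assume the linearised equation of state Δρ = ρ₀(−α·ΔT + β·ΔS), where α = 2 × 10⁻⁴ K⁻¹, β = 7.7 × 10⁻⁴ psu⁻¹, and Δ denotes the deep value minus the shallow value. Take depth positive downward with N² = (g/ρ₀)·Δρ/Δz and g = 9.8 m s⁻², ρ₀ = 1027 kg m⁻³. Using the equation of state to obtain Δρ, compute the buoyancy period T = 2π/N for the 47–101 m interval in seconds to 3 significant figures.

ΔT = -5.0 K, ΔS = -0.18 psu (deep − shallow).
Δρ/ρ₀ = −αΔT + βΔS = 1.00 × 10⁻³ − 1.386 × 10⁻⁴ = 8.614 × 10⁻⁴, so Δρ ≈ 0.8847 kg m⁻³.
N² = (g/ρ₀)·Δρ/Δz = g·(Δρ/ρ₀)/Δz = 9.8 × 8.614 × 10⁻⁴ / 54 = 1.5633 × 10⁻⁴ s⁻².
N = √(1.5633 × 10⁻⁴) = 0.012503 rad s⁻¹ → T = 2π/N = 502.53 s ≈ 503 s.

503 s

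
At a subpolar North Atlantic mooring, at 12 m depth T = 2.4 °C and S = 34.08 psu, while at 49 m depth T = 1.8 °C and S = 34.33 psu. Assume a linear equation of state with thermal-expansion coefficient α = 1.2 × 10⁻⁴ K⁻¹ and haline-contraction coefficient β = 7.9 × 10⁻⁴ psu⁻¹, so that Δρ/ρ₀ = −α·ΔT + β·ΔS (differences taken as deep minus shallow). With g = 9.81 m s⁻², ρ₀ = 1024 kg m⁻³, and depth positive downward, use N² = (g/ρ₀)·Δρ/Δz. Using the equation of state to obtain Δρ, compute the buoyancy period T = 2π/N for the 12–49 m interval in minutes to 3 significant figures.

12.4 min

ΔT = -0.6 K, ΔS = +0.25 psu (deep − shallow).
Δρ/ρ₀ = −αΔT + βΔS = 7.20 × 10⁻⁵ + 1.975 × 10⁻⁴ = 2.695 × 10⁻⁴, so Δρ ≈ 0.2760 kg m⁻³.
N² = (g/ρ₀)·Δρ/Δz = g·(Δρ/ρ₀)/Δz = 9.81 × 2.695 × 10⁻⁴ / 37 = 7.1454 × 10⁻⁵ s⁻².
N = √(7.1454 × 10⁻⁵) = 8.4530 × 10⁻³ rad s⁻¹ → T = 2π/N = 743.31 s = 12.388 min ≈ 12.4 min.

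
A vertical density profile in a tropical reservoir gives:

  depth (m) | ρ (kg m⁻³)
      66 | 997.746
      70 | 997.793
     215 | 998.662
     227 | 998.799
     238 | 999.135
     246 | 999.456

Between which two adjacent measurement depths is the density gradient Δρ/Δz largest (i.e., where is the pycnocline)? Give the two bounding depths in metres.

Compute the density gradient over each adjacent pair:
  66–70 m: Δρ/Δz = 0.047/4 = 0.012 kg m⁻⁴
  70–215 m: Δρ/Δz = 0.869/145 = 6.0 × 10⁻³ kg m⁻⁴
  215–227 m: Δρ/Δz = 0.137/12 = 0.011 kg m⁻⁴
  227–238 m: Δρ/Δz = 0.336/11 = 0.031 kg m⁻⁴
  238–246 m: Δρ/Δz = 0.321/8 = 0.040 kg m⁻⁴
The largest gradient is in the 238–246 m interval — the pycnocline.

238–246 m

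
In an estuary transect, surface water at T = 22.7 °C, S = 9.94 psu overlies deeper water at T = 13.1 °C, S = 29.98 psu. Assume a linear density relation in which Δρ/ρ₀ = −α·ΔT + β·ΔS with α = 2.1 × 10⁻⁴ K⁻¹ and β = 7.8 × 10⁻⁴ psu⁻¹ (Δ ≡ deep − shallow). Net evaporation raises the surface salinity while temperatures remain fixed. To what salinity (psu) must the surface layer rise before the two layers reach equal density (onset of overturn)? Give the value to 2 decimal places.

Neutral buoyancy requires −α(T_deep − T_surf) + β(S_deep − S_surf′) = 0.
S_surf′ = S_deep − (α/β)·ΔT = 29.98 − (2.1 × 10⁻⁴/7.8 × 10⁻⁴)·(-9.6) = 32.5646 psu.
Increase required: 32.5646 − 9.94 = 22.6246 psu.

32.56 psu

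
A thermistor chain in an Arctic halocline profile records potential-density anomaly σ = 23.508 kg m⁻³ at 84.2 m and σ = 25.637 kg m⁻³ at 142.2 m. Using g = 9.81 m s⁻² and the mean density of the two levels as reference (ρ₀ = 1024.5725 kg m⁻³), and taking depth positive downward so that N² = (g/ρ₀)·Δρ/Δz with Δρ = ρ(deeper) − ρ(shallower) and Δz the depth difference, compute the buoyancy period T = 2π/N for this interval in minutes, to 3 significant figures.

5.59 min

Δρ = 1025.637 − 1023.508 = 2.129 kg m⁻³ over Δz = 142.2 − 84.2 = 58 m.
N² = (9.81/1024.5725) × (2.129/58) = 3.5146 × 10⁻⁴ s⁻².
N = √(3.5146 × 10⁻⁴) = 0.018747 rad s⁻¹, so T = 2π/N = 335.16 s = 5.5860 min ≈ 5.59 min.
N² > 0, so the interval is statically stable.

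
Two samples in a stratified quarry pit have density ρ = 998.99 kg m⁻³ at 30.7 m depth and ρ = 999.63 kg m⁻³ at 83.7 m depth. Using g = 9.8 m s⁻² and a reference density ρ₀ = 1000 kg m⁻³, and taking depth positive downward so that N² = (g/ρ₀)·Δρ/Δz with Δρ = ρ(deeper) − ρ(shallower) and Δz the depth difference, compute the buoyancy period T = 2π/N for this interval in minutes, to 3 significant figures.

Δρ = 999.63 − 998.99 = 0.64 kg m⁻³ over Δz = 83.7 − 30.7 = 53 m.
N² = (9.8/1000) × (0.64/53) = 1.1834 × 10⁻⁴ s⁻².
N = √(1.1834 × 10⁻⁴) = 0.010878 rad s⁻¹, so T = 2π/N = 577.60 s = 9.6267 min ≈ 9.63 min.

9.63 min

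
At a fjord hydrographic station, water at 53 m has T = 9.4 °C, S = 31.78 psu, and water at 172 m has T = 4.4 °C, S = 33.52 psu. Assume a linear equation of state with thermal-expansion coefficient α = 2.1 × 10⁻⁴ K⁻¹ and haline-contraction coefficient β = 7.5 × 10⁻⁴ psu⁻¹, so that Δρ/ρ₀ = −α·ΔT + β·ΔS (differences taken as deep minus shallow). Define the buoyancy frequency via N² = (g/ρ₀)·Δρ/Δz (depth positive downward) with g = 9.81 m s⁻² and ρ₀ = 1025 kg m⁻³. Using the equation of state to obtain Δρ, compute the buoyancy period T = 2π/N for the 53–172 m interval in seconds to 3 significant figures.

ΔT = -5.0 K, ΔS = +1.74 psu (deep − shallow).
Δρ/ρ₀ = −αΔT + βΔS = 1.05 × 10⁻³ + 1.305 × 10⁻³ = 2.355 × 10⁻³, so Δρ ≈ 2.414 kg m⁻³.
N² = (g/ρ₀)·Δρ/Δz = g·(Δρ/ρ₀)/Δz = 9.81 × 2.355 × 10⁻³ / 119 = 1.9414 × 10⁻⁴ s⁻².
N = √(1.9414 × 10⁻⁴) = 0.013933 rad s⁻¹ → T = 2π/N = 450.96 s ≈ 451 s.

451 s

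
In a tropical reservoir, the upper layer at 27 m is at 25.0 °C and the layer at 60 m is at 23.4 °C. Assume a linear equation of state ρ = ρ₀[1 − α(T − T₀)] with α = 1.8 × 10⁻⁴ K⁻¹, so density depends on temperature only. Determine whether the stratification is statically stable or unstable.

stable

ΔT = 23.4 − 25.0 = -1.6 K, so Δρ/ρ₀ = −αΔT = 2.88 × 10⁻⁴.
Δρ/ρ₀ > 0, so Δρ > 0: deeper water is denser → statically stable.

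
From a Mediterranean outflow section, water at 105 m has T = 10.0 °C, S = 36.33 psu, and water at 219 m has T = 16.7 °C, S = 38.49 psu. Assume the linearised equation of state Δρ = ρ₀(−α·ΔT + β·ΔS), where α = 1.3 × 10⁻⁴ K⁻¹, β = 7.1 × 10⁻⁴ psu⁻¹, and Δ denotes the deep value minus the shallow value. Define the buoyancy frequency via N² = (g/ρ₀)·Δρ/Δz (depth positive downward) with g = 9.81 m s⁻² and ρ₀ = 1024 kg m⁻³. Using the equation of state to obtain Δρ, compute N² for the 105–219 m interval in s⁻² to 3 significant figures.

5.70 × 10⁻⁵ s⁻²

ΔT = +6.7 K, ΔS = +2.16 psu (deep − shallow).
Δρ/ρ₀ = −αΔT + βΔS = -8.71 × 10⁻⁴ + 1.5336 × 10⁻³ = 6.626 × 10⁻⁴, so Δρ ≈ 0.6785 kg m⁻³.
N² = (g/ρ₀)·Δρ/Δz = g·(Δρ/ρ₀)/Δz = 9.81 × 6.626 × 10⁻⁴ / 114 = 5.7018 × 10⁻⁵ s⁻² ≈ 5.70 × 10⁻⁵ s⁻².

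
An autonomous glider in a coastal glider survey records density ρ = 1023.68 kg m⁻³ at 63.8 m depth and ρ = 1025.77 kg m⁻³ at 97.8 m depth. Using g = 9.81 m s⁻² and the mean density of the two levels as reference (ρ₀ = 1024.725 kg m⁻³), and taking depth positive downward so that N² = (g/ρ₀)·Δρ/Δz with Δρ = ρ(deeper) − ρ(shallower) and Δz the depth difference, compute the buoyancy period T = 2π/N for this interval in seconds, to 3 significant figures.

Δρ = 1025.77 − 1023.68 = 2.09 kg m⁻³ over Δz = 97.8 − 63.8 = 34 m.
N² = (9.81/1024.725) × (2.09/34) = 5.8848 × 10⁻⁴ s⁻².
N = √(5.8848 × 10⁻⁴) = 0.024259 rad s⁻¹, so T = 2π/N = 259.00 s ≈ 259 s.

259 s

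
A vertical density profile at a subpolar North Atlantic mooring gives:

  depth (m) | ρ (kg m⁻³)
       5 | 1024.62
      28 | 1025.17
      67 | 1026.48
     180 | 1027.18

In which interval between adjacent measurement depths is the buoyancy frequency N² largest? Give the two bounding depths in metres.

Compute the density gradient over each adjacent pair:
  5–28 m: Δρ/Δz = 0.55/23 = 0.024 kg m⁻⁴
  28–67 m: Δρ/Δz = 1.31/39 = 0.034 kg m⁻⁴
  67–180 m: Δρ/Δz = 0.70/113 = 6.2 × 10⁻³ kg m⁻⁴
The largest gradient is in the 28–67 m interval — the pycnocline.

28–67 m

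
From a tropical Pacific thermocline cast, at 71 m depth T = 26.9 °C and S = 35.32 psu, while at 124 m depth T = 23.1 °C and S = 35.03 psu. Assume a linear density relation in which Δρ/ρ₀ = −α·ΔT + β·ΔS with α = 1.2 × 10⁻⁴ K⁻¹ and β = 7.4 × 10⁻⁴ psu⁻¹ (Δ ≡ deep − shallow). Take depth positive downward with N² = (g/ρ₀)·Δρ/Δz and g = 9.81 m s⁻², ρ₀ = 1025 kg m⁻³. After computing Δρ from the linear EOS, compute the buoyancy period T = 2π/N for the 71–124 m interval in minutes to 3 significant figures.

ΔT = -3.8 K, ΔS = -0.29 psu (deep − shallow).
Δρ/ρ₀ = −αΔT + βΔS = 4.56 × 10⁻⁴ − 2.146 × 10⁻⁴ = 2.414 × 10⁻⁴, so Δρ ≈ 0.2474 kg m⁻³.
N² = (g/ρ₀)·Δρ/Δz = g·(Δρ/ρ₀)/Δz = 9.81 × 2.414 × 10⁻⁴ / 53 = 4.4682 × 10⁻⁵ s⁻².
N = √(4.4682 × 10⁻⁵) = 6.6845 × 10⁻³ rad s⁻¹ → T = 2π/N = 939.96 s = 15.666 min ≈ 15.7 min.

15.7 min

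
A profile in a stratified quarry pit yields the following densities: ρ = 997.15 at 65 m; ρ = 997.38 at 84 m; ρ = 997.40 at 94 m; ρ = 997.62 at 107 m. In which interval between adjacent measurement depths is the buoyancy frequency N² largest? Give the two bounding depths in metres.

94–107 m

Compute the density gradient over each adjacent pair:
  65–84 m: Δρ/Δz = 0.23/19 = 0.012 kg m⁻⁴
  84–94 m: Δρ/Δz = 0.02/10 = 2.0 × 10⁻³ kg m⁻⁴
  94–107 m: Δρ/Δz = 0.22/13 = 0.017 kg m⁻⁴
The largest gradient is in the 94–107 m interval — the pycnocline.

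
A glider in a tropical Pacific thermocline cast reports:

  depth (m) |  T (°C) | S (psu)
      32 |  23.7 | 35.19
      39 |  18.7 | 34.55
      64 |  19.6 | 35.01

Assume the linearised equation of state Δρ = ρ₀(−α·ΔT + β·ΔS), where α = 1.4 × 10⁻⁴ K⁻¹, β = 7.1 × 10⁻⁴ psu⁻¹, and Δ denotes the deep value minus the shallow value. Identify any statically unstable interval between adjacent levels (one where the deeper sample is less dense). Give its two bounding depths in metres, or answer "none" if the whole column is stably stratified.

Evaluate Δρ/ρ₀ = −αΔT + βΔS across each adjacent pair:
  32–39 m: −αΔT+βΔS = −(1.4 × 10⁻⁴)(-5.0)+(7.1 × 10⁻⁴)(-0.64) = 2.5 × 10⁻⁴ → stable
  39–64 m: −αΔT+βΔS = −(1.4 × 10⁻⁴)(+0.9)+(7.1 × 10⁻⁴)(+0.46) = 2.0 × 10⁻⁴ → stable
Every interval has Δρ > 0: the column is stably stratified throughout.

none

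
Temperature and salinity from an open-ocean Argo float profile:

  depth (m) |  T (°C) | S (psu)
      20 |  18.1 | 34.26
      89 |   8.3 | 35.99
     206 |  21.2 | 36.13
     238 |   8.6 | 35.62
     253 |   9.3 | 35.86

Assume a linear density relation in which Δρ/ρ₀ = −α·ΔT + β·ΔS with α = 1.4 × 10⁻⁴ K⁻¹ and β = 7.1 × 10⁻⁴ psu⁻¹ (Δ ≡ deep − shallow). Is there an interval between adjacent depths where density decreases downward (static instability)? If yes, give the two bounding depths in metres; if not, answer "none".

Evaluate Δρ/ρ₀ = −αΔT + βΔS across each adjacent pair:
  20–89 m: −αΔT+βΔS = −(1.4 × 10⁻⁴)(-9.8)+(7.1 × 10⁻⁴)(+1.73) = 2.6 × 10⁻³ → stable
  89–206 m: −αΔT+βΔS = −(1.4 × 10⁻⁴)(+12.9)+(7.1 × 10⁻⁴)(+0.14) = -1.7 × 10⁻³ → UNSTABLE
  206–238 m: −αΔT+βΔS = −(1.4 × 10⁻⁴)(-12.6)+(7.1 × 10⁻⁴)(-0.51) = 1.4 × 10⁻³ → stable
  238–253 m: −αΔT+βΔS = −(1.4 × 10⁻⁴)(+0.7)+(7.1 × 10⁻⁴)(+0.24) = 7.2 × 10⁻⁵ → stable
The 89–206 m interval has Δρ < 0: lighter water underlies denser water.

89–206 m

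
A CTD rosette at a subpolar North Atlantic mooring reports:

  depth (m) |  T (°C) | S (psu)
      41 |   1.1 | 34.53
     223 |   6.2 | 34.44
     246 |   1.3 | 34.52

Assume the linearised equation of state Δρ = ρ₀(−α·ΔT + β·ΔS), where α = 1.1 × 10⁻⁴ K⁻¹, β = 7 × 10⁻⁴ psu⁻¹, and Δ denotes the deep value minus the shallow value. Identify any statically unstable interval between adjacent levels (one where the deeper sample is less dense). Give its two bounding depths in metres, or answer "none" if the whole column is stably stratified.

41–223 m

Evaluate Δρ/ρ₀ = −αΔT + βΔS across each adjacent pair:
  41–223 m: −αΔT+βΔS = −(1.1 × 10⁻⁴)(+5.1)+(7 × 10⁻⁴)(-0.09) = -6.2 × 10⁻⁴ → UNSTABLE
  223–246 m: −αΔT+βΔS = −(1.1 × 10⁻⁴)(-4.9)+(7 × 10⁻⁴)(+0.08) = 6.0 × 10⁻⁴ → stable
The 41–223 m interval has Δρ < 0: lighter water underlies denser water.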